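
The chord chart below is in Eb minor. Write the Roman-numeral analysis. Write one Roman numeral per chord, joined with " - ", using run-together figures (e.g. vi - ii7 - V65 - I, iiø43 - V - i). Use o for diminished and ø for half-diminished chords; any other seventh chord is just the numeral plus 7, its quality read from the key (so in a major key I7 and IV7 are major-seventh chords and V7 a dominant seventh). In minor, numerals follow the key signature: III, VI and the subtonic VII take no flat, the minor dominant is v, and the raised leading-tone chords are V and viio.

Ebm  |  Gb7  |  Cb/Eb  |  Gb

i - V7/VI - VI6 - III

Ebm: minor triad on Eb = scale degree 1 → i.
Gb7 is the secondary dominant of VI (dominant seventh chord on Gb): V7/VI.
Cb/Eb: major triad on Cb = scale degree 6 → VI6.
Gb: major triad on Gb = scale degree 3 → III.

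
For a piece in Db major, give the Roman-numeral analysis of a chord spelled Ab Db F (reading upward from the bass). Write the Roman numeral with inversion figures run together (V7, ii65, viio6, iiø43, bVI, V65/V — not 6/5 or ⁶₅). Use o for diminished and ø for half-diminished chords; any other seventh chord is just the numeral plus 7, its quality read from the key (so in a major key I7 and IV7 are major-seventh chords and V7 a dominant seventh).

The pitches Db-F-Ab form a major triad rooted on Db.
Db is scale degree 1 in Db major, and a major triad on that degree is written I.
With Ab in the bass the chord is in second inversion, so the figured bass is 64.

I64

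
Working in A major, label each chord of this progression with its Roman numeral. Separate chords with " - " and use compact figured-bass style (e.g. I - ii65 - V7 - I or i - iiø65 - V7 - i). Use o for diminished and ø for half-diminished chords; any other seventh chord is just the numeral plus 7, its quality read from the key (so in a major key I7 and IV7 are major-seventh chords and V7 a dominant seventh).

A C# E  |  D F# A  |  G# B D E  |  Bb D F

I - IV - V65 - bII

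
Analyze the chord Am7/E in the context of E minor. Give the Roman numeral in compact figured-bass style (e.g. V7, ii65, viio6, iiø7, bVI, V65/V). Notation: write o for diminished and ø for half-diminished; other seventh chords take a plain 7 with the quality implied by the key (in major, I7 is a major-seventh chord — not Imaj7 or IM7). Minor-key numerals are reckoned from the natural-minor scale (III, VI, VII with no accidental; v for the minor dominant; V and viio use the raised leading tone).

Stacked in thirds the chord is A-C-E-G: a minor seventh chord on A.
In E minor, A is the subdominant; the diatonic minor seventh chord there is iv7.
With E in the bass the chord is in second inversion, so the figured bass is 43.

iv43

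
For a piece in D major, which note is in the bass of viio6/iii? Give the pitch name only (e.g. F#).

G#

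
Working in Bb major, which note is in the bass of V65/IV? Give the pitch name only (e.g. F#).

D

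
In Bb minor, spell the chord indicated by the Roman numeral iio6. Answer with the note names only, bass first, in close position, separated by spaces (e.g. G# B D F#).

Eb Gb C

In Bb minor, the supertonic is C, and the diatonic chord built there is a diminished triad.
That chord is spelled C-Eb-Gb.
The figured bass 6 indicates first inversion, placing the third (Eb) in the bass: Eb-Gb-C.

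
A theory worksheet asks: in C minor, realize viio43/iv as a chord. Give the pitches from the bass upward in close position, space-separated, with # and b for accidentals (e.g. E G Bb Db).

Bb Db E G

The slash marks an applied leading-tone chord: viio of iv. In C minor, iv is F, so the leading tone to it is E, a half step below.
Building a fully diminished seventh chord on E gives E-G-Bb-Db.
The figured bass 43 indicates second inversion, placing the fifth (Bb) in the bass: Bb-Db-E-G.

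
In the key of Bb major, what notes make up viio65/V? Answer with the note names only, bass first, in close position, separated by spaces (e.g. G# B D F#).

viio65/V is a secondary leading-tone chord. The target V is F in Bb major; the applied chord is rooted a semitone below, on E.
Building a fully diminished seventh chord on E gives E-G-Bb-Db.
The figured bass 65 indicates first inversion, placing the third (G) in the bass: G-Bb-Db-E.

G Bb Db E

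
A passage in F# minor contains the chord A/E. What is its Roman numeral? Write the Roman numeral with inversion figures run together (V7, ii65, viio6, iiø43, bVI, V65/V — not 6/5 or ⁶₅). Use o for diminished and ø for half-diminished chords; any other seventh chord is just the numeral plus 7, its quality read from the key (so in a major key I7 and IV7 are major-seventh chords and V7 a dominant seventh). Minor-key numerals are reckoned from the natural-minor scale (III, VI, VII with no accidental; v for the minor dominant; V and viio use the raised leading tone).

III64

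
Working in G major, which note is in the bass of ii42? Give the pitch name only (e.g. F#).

G

ii in G major has root A; the chord is A-C-E-G.
The figure 42 means third inversion — the seventh is in the bass.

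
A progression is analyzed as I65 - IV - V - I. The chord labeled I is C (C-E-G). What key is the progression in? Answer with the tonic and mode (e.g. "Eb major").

I is given as C-E-G — a major triad with root C.
If C is scale degree 1 and the mode makes that degree carry a major triad, the tonic is C and the mode is major.

C major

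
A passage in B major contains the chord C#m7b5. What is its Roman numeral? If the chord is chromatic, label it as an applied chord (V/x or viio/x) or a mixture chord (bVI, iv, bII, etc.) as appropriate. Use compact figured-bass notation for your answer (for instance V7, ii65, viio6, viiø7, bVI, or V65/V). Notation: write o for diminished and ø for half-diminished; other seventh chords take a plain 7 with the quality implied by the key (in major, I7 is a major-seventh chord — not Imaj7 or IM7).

The pitches C#-E-G-B form a half-diminished seventh chord rooted on C#.
C# is the second degree of B major. This is the half-diminished supertonic seventh, borrowed from the parallel minor.

iiø7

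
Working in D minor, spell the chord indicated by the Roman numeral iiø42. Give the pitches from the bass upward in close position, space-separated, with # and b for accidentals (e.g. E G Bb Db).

The numeral's case and figure indicate a half-diminished seventh chord. In D minor its root, scale degree 2, is E.
Stacking thirds from E gives E-G-Bb-D.
With the 42 figure the chord is in third inversion; from the bass D upward in close position it reads D-E-G-Bb.

D E G Bb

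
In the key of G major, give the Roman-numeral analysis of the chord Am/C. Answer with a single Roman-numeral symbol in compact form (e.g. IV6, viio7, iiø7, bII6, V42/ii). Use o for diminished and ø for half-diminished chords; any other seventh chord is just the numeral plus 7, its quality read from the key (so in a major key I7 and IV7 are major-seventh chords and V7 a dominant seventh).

The pitches A-C-E form a minor triad rooted on A.
In G major, A is the supertonic; the diatonic minor triad there is ii.
With C in the bass the chord is in first inversion, so the figured bass is 6.

ii6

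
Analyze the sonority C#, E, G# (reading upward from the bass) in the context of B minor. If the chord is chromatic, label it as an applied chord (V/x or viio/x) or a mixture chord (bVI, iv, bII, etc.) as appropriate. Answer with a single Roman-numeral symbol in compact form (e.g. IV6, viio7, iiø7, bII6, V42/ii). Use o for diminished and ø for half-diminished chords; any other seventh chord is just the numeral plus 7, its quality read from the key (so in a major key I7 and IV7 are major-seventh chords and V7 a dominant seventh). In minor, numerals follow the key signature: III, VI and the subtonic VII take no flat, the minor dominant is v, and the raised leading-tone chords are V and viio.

ii

The pitches C#-E-G# form a minor triad rooted on C#.
C# is the second degree of B minor. This is the minor supertonic, borrowed from the parallel major (the Dorian ii).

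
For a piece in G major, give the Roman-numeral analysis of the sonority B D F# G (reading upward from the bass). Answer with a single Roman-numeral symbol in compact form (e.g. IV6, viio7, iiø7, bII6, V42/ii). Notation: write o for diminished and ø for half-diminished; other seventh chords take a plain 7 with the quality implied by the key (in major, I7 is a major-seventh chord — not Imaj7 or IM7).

I65

Stacked in thirds the chord is G-B-D-F#: a major seventh chord on G.
In G major, G is the tonic; the diatonic major seventh chord there is I7.
With B in the bass the chord is in first inversion, so the figured bass is 65.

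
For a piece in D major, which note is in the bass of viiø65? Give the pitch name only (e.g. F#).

E

viiø in D major has root C#; the chord is C#-E-G-B.
The figure 65 means first inversion — the third is in the bass.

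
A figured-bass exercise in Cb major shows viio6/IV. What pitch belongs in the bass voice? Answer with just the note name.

Gb

The applied chord viio6/IV is rooted on Eb: Eb-Gb-Bbb.
The figure 6 means first inversion — the third is in the bass.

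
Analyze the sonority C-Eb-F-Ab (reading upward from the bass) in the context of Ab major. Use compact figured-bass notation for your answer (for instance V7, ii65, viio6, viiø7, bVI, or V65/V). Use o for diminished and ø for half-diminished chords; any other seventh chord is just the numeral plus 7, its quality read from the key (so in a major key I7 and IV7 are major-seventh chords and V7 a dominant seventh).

vi43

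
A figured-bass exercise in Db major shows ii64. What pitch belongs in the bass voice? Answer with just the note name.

ii in Db major has root Eb; the chord is Eb-Gb-Bb.
The figure 64 means second inversion — the fifth is in the bass.

Bb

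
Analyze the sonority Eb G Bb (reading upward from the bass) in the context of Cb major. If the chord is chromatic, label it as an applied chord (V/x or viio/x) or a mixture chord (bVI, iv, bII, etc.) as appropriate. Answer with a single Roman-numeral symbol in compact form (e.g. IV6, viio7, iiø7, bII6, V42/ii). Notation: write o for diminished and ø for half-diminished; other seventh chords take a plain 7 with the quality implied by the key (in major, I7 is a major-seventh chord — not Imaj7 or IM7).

V/vi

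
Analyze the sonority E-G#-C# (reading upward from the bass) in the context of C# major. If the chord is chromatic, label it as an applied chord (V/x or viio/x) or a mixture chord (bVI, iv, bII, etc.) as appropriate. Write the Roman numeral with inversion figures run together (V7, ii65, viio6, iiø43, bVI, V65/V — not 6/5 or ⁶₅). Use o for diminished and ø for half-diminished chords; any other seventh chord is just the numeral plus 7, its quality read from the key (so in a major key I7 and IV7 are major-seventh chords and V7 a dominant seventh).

Stacked in thirds the chord is C#-E-G#: a minor triad on C#.
C# is the first degree of C# major. This is the minor tonic, borrowed from the parallel minor.
With E in the bass the chord is in first inversion, so the figured bass is 6.

i6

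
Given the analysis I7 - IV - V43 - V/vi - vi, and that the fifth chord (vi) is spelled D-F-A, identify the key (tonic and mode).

F major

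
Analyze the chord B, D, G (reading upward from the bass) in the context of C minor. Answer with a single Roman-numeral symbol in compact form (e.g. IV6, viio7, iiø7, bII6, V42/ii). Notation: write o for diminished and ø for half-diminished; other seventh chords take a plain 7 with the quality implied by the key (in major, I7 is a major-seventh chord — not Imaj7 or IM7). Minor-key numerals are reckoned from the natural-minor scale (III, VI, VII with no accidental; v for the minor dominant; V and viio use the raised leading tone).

V6

Stacked in thirds the chord is G-B-D: a major triad on G.
In C minor, G is the dominant; the diatonic major triad there is V.
With B in the bass the chord is in first inversion, so the figured bass is 6.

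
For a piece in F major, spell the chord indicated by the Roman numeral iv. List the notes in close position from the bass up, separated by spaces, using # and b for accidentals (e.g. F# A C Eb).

Bb Db F

iv is the minor subdominant, borrowed from the parallel minor. In F major that root is Bb.
So the chord is Bb-Db-F.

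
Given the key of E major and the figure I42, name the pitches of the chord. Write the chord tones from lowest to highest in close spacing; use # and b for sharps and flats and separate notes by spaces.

In E major, scale degree 1 is E, and the diatonic chord built there is a major seventh chord.
Stacking thirds from E gives E-G#-B-D#.
The figured bass 42 indicates third inversion, placing the seventh (D#) in the bass: D#-E-G#-B.

D# E G# B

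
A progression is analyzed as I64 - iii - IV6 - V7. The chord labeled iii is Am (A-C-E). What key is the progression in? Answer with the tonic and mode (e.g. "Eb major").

The anchor chord is a minor triad on A, labeled iii.
iii on A implies A is the mediant; that puts the tonic at F, and the lowercase numeral fits major mode.

F major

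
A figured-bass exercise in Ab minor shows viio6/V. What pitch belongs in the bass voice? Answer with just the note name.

F

The applied chord viio6/V is rooted on D: D-F-Ab.
The figure 6 means first inversion — the third is in the bass.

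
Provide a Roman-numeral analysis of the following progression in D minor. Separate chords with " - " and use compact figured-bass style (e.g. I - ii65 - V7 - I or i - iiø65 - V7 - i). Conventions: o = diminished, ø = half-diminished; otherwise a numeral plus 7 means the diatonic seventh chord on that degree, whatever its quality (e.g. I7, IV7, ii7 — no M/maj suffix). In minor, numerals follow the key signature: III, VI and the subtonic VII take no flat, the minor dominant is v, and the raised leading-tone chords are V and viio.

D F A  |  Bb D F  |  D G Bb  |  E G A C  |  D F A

D-F-A: root D is the tonic; minor triad there is i.
Bb-D-F: root Bb is the submediant; major triad there is VI.
D-G-Bb: minor triad on G = scale degree 4 → iv64.
E-G-A-C has root A, degree 5 in D minor, so v43.
D-F-A: root D is the tonic; minor triad there is i.

i - VI - iv64 - v43 - i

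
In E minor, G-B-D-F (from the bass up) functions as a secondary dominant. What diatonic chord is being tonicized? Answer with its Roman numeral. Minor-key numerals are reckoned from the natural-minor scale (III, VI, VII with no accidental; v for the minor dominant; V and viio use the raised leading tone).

VI

The chord is a dominant seventh chord on G.
A dominant resolves down a perfect fifth: G → C. In E minor, C is scale degree 6, i.e. VI.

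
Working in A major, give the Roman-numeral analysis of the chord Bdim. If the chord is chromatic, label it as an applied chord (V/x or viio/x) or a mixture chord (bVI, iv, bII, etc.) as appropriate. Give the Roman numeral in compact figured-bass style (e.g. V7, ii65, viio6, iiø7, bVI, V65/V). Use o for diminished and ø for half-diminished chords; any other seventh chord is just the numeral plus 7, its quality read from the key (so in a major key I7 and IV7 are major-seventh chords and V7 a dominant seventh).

iio

The pitches B-D-F form a diminished triad rooted on B.
B is the second degree of A major. This is the diminished supertonic triad, borrowed from the parallel minor.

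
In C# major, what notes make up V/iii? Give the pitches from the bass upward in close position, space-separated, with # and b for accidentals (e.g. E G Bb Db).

B# D## F##

The slash means an applied dominant: we want the dominant of iii. In C# major, iii is E# minor, and its dominant is built on B#.
Building a major triad on B# gives B#-D##-F##.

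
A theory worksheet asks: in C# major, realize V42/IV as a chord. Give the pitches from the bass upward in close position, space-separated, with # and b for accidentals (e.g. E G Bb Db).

B C# E# G#

The slash means an applied dominant: we want the dominant of IV. In C# major, IV is F# major, and its dominant is built on C#.
Building a dominant seventh chord on C# gives C#-E#-G#-B.
With the 42 figure the chord is in third inversion; from the bass B upward in close position it reads B-C#-E#-G#.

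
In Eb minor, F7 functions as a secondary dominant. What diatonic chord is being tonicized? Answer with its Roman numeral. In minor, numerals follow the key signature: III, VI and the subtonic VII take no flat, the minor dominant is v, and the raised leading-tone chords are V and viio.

V

The chord is a dominant seventh chord on F.
A dominant resolves down a perfect fifth: F → Bb. In Eb minor, Bb is scale degree 5, i.e. V.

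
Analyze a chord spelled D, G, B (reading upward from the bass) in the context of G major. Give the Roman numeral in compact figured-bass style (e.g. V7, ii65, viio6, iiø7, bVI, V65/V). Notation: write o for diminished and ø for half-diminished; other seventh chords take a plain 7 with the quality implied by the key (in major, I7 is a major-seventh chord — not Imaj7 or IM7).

The pitches G-B-D form a major triad rooted on G.
G is scale degree 1 in G major, and a major triad on that degree is written I.
With D in the bass the chord is in second inversion, so the figured bass is 64.

I64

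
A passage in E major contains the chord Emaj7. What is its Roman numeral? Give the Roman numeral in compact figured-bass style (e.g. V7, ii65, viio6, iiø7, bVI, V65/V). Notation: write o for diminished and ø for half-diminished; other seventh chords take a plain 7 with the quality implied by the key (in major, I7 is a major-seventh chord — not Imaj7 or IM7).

I7

Stacked in thirds the chord is E-G#-B-D#: a major seventh chord on E.
In E major, E is the tonic; the diatonic major seventh chord there is I7.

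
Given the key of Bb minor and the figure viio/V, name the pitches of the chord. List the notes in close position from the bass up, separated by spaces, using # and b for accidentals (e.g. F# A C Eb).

E G Bb

viio/V is a secondary leading-tone chord. The target V is F in Bb minor; the applied chord is rooted a semitone below, on E.
Building a diminished triad on E gives E-G-Bb.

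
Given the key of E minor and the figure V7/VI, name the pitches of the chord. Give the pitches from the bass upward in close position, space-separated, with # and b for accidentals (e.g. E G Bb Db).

G B D F

V7/VI is a secondary dominant — the dominant seventh of VI. VI in E minor is C, so the applied chord's root is G, a perfect fifth above.
Building a dominant seventh chord on G gives G-B-D-F.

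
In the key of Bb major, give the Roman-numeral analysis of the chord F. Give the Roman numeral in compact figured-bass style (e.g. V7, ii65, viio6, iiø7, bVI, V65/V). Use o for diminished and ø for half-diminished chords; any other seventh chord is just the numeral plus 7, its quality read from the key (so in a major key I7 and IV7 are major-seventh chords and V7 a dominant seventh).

V

Stacked in thirds the chord is F-A-C: a major triad on F.
F is scale degree 5 in Bb major, and a major triad on that degree is written V.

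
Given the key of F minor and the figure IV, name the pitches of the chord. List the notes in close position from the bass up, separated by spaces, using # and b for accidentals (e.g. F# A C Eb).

IV is the major subdominant, borrowed from the parallel major. In F minor that root is Bb.
So the chord is Bb-D-F.

Bb D F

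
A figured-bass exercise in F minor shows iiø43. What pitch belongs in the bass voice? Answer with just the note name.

Db

iiø in F minor has root G; the chord is G-Bb-Db-F.
The figure 43 means second inversion — the fifth is in the bass.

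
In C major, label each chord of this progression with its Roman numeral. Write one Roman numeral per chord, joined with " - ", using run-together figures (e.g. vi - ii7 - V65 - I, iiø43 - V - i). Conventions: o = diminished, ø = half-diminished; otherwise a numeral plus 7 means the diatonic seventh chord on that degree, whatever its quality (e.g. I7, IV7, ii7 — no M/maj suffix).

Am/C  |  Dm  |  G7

Am/C: minor triad on A = scale degree 6 → vi6.
Dm: root D is the supertonic; minor triad there is ii.
G7: root G is the dominant; dominant seventh chord there is V7.

vi6 - ii - V7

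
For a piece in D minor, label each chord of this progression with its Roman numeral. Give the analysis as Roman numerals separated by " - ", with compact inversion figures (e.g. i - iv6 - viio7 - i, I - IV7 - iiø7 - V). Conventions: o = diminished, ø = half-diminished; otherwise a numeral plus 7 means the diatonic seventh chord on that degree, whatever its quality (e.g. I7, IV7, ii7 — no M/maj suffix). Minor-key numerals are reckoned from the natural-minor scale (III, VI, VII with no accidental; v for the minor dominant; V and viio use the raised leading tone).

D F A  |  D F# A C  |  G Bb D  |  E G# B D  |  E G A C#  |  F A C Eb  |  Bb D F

i - V7/iv - iv - V7/V - V43 - V7/VI - VI

D-F-A has root D, degree 1 in D minor, so i.
D-F#-A-C: a dominant seventh chord on D, the applied dominant of iv → V7/iv.
G-Bb-D: minor triad on G = scale degree 4 → iv.
E-G#-B-D is the secondary dominant of V (dominant seventh chord on E): V7/V.
E-G-A-C#: dominant seventh chord on A = scale degree 5 → V43.
F-A-C-Eb: a dominant seventh chord on F, the applied dominant of VI → V7/VI.
Bb-D-F has root Bb, degree 6 in D minor, so VI.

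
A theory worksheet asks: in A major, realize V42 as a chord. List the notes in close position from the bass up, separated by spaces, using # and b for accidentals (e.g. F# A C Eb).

In A major, the dominant is E, and the diatonic chord built there is a dominant seventh chord.
That chord is spelled E-G#-B-D.
The figured bass 42 indicates third inversion, placing the seventh (D) in the bass: D-E-G#-B.

D E G# B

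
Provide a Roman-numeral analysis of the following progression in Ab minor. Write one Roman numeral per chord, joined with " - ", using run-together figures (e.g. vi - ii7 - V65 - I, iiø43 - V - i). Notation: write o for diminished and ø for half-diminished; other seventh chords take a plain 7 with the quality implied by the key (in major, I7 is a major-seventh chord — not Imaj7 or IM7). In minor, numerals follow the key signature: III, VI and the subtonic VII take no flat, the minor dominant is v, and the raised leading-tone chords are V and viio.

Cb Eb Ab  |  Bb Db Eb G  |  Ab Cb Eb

Cb-Eb-Ab: root Ab is the tonic; minor triad there is i6.
Bb-Db-Eb-G: root Eb is the dominant; dominant seventh chord there is V43.
Ab-Cb-Eb has root Ab, degree 1 in Ab minor, so i.

i6 - V43 - i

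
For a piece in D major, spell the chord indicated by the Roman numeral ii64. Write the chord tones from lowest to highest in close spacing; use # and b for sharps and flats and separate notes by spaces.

B E G

The numeral's case and figure indicate a minor triad. In D major its root, the second degree, is E.
Stacking thirds from E gives E-G-B.
With the 64 figure the chord is in second inversion; from the bass B upward in close position it reads B-E-G.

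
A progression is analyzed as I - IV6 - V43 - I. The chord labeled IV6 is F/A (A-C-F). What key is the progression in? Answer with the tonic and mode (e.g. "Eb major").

C major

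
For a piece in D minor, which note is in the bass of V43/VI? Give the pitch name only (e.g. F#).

C

The applied chord V43/VI is rooted on F: F-A-C-Eb.
The figure 43 means second inversion — the fifth is in the bass.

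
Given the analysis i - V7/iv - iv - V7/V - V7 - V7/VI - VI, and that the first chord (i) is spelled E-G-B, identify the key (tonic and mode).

E minor

i is given as E-G-B — a minor triad with root E.
If E is scale degree 1 and the mode makes that degree carry a minor triad, the tonic is E and the mode is minor.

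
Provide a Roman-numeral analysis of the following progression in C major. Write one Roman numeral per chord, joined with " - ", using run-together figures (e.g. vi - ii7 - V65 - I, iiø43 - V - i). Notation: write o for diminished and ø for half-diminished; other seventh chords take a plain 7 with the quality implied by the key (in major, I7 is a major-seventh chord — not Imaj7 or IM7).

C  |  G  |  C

C: major triad on C = scale degree 1 → I.
G: root G is the dominant; major triad there is V.
C: major triad on C = scale degree 1 → I.

I - V - I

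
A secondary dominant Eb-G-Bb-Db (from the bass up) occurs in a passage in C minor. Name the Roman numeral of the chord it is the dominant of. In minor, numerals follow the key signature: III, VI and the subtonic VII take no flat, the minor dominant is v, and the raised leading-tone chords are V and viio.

The chord is a dominant seventh chord on Eb.
A dominant resolves down a perfect fifth: Eb → Ab. In C minor, Ab is scale degree 6, i.e. VI.

VI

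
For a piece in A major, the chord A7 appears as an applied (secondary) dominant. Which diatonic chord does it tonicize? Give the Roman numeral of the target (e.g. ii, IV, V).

The chord is a dominant seventh chord on A.
A dominant resolves down a perfect fifth: A → D. In A major, D is scale degree 4, i.e. IV.

IV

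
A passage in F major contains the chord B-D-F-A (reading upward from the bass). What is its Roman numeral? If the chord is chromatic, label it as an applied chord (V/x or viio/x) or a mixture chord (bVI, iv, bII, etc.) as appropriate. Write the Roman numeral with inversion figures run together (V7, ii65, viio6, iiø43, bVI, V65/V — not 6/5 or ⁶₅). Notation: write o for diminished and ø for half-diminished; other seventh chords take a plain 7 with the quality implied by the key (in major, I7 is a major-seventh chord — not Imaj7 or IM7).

The pitches B-D-F-A form a half-diminished seventh chord rooted on B.
B sits a half step below C (V in F major); a diminished chord there is the applied leading-tone chord of V.

viiø7/V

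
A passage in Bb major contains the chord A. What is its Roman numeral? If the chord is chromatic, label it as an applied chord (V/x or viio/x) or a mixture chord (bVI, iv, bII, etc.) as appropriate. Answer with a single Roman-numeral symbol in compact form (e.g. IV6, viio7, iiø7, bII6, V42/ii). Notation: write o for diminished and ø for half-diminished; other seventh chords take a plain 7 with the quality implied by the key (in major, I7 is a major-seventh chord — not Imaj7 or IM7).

The pitches A-C#-E form a major triad rooted on A.
A is not a diatonic chord root with this quality in Bb major, but it lies a perfect fifth above D (iii), so the chord functions as an applied dominant of iii.

V/iii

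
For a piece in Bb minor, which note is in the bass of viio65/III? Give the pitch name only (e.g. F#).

Eb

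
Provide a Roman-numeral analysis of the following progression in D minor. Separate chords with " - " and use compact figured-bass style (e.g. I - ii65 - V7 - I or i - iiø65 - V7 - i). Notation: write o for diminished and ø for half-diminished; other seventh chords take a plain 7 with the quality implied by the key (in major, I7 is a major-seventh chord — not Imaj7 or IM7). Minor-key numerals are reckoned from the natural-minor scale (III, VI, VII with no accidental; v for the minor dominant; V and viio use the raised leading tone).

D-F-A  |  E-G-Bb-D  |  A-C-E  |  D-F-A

i - iiø7 - v - i

D-F-A: minor triad on D = scale degree 1 → i.
E-G-Bb-D has root E, degree 2 in D minor, so iiø7.
A-C-E: minor triad on A = scale degree 5 → v.
D-F-A: root D is the tonic; minor triad there is i.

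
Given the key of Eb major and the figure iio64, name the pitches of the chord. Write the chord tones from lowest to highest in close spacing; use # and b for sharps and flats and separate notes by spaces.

Cb F Ab

iio64 is the diminished supertonic triad, borrowed from the parallel minor. In Eb major that root is F.
So the chord is F-Ab-Cb.
With the 64 figure the chord is in second inversion; from the bass Cb upward in close position it reads Cb-F-Ab.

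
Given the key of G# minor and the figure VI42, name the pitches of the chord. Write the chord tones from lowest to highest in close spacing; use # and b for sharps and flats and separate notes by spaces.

In G# minor, the sixth degree is E, and the diatonic chord built there is a major seventh chord.
Stacking thirds from E gives E-G#-B-D#.
With the 42 figure the chord is in third inversion; from the bass D# upward in close position it reads D#-E-G#-B.

D# E G# B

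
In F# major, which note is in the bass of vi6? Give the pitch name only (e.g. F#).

vi in F# major has root D#; the chord is D#-F#-A#.
The figure 6 means first inversion — the third is in the bass.

F#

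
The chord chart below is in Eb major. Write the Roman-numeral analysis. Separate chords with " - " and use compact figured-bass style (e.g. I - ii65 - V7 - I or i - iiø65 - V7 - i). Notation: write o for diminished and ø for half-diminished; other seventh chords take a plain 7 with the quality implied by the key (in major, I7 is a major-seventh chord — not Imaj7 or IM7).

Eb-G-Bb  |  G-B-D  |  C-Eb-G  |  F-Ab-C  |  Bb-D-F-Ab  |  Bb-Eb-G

Eb-G-Bb: major triad on Eb = scale degree 1 → I.
G-B-D is the secondary dominant of vi (major triad on G): V/vi.
C-Eb-G has root C, degree 6 in Eb major, so vi.
F-Ab-C: root F is the supertonic; minor triad there is ii.
Bb-D-F-Ab: dominant seventh chord on Bb = scale degree 5 → V7.
Bb-Eb-G: root Eb is the tonic; major triad there is I64.

I - V/vi - vi - ii - V7 - I64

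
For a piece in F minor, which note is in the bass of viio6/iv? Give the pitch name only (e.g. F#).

The applied chord viio6/iv is rooted on A: A-C-Eb.
The figure 6 means first inversion — the third is in the bass.

C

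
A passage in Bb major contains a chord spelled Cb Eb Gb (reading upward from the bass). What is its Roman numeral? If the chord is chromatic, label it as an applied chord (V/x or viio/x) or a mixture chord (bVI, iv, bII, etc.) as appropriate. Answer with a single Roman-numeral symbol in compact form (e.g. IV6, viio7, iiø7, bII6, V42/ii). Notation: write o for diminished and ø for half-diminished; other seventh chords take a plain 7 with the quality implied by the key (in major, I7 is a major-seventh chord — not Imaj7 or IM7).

bII

Stacked in thirds the chord is Cb-Eb-Gb: a major triad on Cb.
Cb is the lowered second degree of Bb major (diatonic 2 would be C). This is the Neapolitan chord — a major triad on the lowered second degree.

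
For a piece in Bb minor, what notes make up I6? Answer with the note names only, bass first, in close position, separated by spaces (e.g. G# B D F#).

I6 is the major tonic (Picardy third), borrowed from the parallel major. In Bb minor that root is Bb.
So the chord is Bb-D-F.
The figured bass 6 indicates first inversion, placing the third (D) in the bass: D-F-Bb.

D F Bb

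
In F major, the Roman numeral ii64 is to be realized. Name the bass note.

D

ii in F major has root G; the chord is G-Bb-D.
The figure 64 means second inversion — the fifth is in the bass.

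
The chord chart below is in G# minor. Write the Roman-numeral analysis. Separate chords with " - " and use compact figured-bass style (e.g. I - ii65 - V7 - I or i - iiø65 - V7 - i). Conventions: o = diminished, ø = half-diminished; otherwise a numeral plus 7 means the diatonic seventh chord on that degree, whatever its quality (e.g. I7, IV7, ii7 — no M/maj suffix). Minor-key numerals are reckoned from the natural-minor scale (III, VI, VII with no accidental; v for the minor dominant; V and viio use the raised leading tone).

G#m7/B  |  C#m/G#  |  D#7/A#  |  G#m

i65 - iv64 - V43 - i

G#m7/B: minor seventh chord on G# = scale degree 1 → i65.
C#m/G#: root C# is the subdominant; minor triad there is iv64.
D#7/A# has root D#, degree 5 in G# minor, so V43.
G#m has root G#, degree 1 in G# minor, so i.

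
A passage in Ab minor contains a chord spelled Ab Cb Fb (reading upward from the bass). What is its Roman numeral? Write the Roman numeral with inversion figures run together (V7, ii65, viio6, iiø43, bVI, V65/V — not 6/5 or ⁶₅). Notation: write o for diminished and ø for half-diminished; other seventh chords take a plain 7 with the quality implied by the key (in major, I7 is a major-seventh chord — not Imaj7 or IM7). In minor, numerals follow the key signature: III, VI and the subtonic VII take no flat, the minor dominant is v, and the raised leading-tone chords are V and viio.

The pitches Fb-Ab-Cb form a major triad rooted on Fb.
Fb is scale degree 6 in Ab minor, and a major triad on that degree is written VI.
With Ab in the bass the chord is in first inversion, so the figured bass is 6.

VI6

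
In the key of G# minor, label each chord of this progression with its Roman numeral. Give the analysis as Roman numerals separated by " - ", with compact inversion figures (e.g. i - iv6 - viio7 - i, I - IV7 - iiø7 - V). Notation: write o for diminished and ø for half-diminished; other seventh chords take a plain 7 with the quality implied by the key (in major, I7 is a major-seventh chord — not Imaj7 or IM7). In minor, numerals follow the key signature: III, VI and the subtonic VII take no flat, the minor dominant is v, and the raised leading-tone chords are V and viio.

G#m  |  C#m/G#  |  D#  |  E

G#m: minor triad on G# = scale degree 1 → i.
C#m/G#: minor triad on C# = scale degree 4 → iv64.
D#: root D# is the dominant; major triad there is V.
E: major triad on E = scale degree 6 → VI.

i - iv64 - V - VI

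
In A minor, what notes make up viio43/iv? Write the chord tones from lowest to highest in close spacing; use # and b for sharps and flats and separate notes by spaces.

G Bb C# E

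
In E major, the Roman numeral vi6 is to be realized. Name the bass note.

vi in E major has root C#; the chord is C#-E-G#.
The figure 6 means first inversion — the third is in the bass.

E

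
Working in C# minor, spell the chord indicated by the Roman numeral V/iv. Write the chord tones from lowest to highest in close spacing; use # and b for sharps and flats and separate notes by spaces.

C# E# G#

V/iv is a secondary dominant — the dominant triad of iv. iv in C# minor is F#, so the applied chord's root is C#, a perfect fifth above.
Building a major triad on C# gives C#-E#-G#.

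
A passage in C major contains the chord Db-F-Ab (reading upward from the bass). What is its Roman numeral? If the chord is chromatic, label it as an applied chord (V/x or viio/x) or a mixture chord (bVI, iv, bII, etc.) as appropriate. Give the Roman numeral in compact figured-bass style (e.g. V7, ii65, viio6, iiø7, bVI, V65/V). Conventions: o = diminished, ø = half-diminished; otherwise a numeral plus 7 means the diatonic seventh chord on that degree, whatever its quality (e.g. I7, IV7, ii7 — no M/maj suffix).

bII

Stacked in thirds the chord is Db-F-Ab: a major triad on Db.
Db is the lowered second degree of C major (diatonic 2 would be D). This is the Neapolitan chord — a major triad on the lowered second degree.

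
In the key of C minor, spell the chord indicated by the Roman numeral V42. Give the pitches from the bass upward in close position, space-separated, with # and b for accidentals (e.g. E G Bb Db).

F G B D

In C minor, scale degree 5 is G. The dominant is major (leading tone raised), so V is a dominant seventh chord.
Stacking thirds from G gives G-B-D-F.
With the 42 figure the chord is in third inversion; from the bass F upward in close position it reads F-G-B-D.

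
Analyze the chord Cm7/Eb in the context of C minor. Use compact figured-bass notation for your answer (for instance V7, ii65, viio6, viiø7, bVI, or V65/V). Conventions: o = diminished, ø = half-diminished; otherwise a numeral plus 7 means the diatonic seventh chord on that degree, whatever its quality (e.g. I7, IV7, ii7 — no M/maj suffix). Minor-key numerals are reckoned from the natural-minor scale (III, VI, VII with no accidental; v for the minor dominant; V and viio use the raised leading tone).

Stacked in thirds the chord is C-Eb-G-Bb: a minor seventh chord on C.
C is scale degree 1 in C minor, and a minor seventh chord on that degree is written i7.
With Eb in the bass the chord is in first inversion, so the figured bass is 65.

i65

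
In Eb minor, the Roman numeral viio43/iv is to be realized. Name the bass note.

Db

The applied chord viio43/iv is rooted on G: G-Bb-Db-Fb.
The figure 43 means second inversion — the fifth is in the bass.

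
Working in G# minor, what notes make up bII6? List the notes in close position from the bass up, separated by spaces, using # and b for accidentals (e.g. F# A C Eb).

C# E A

bII6 is the Neapolitan sixth — a major triad on the lowered second degree, here in its customary first inversion. In G# minor that root is A.
So the chord is A-C#-E.
With the 6 figure the chord is in first inversion; from the bass C# upward in close position it reads C#-E-A.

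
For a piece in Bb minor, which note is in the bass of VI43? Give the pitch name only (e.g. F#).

Db

VI in Bb minor has root Gb; the chord is Gb-Bb-Db-F.
The figure 43 means second inversion — the fifth is in the bass.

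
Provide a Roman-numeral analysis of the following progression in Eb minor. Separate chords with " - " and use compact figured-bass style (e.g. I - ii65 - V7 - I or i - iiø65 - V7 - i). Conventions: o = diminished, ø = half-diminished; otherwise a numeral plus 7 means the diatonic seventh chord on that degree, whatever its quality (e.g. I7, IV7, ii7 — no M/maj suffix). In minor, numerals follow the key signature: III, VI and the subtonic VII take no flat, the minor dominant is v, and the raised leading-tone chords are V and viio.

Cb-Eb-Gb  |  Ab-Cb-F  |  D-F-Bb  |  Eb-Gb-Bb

Cb-Eb-Gb: root Cb is the submediant; major triad there is VI.
Ab-Cb-F: root F is the supertonic; diminished triad there is iio6.
D-F-Bb: root Bb is the dominant; major triad there is V6.
Eb-Gb-Bb has root Eb, degree 1 in Eb minor, so i.

VI - iio6 - V6 - i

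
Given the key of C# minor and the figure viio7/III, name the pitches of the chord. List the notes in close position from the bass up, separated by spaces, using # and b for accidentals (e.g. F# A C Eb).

viio7/III is a secondary leading-tone chord. The target III is E in C# minor; the applied chord is rooted a semitone below, on D#.
Building a fully diminished seventh chord on D# gives D#-F#-A-C.

D# F# A C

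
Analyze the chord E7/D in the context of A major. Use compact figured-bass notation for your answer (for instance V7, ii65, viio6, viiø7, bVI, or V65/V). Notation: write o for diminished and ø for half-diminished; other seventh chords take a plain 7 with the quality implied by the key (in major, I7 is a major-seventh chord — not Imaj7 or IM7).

The pitches E-G#-B-D form a dominant seventh chord rooted on E.
E is scale degree 5 in A major, and a dominant seventh chord on that degree is written V7.
With D in the bass the chord is in third inversion, so the figured bass is 42.

V42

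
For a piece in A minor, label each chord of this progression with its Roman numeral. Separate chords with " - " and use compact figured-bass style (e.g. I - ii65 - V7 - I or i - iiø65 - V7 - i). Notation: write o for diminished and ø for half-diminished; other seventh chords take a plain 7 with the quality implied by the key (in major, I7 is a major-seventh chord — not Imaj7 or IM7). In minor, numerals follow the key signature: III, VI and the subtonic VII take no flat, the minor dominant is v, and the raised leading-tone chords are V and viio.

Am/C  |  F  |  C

i6 - VI - III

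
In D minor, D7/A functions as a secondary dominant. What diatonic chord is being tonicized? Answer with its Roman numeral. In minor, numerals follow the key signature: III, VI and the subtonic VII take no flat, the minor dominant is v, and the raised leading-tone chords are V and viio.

iv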